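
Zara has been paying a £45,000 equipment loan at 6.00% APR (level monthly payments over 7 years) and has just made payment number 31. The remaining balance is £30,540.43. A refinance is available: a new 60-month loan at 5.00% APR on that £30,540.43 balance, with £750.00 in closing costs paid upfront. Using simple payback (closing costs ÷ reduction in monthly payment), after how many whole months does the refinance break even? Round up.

Current payment = 45,000 × 6%/12 / (1 − (1+0.0050000)^−84) = £657.38.
Refinanced payment = 30,540.43 × 0.0041667 / (1 − (1+0.0041667)^−60) = £576.34.
Monthly savings = £657.38 − £576.34 = £81.04.
Break-even = £750.00 / £81.04 = 9.25 → 10 months.

10 months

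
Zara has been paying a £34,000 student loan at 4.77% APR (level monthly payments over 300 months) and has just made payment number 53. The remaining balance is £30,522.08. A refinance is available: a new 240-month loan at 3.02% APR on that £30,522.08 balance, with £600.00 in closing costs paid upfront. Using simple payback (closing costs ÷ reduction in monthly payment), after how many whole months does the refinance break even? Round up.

Current payment = 34,000 × 4.77%/12 / (1 − (1+0.0039750)^−300) = £194.23.
Refinanced payment = 30,522.08 × 0.0025167 / (1 − (1+0.0025167)^−240) = £169.58.
Monthly savings = £194.23 − £169.58 = £24.65.
Break-even = £600.00 / £24.65 = 24.34 → 25 months.

25 months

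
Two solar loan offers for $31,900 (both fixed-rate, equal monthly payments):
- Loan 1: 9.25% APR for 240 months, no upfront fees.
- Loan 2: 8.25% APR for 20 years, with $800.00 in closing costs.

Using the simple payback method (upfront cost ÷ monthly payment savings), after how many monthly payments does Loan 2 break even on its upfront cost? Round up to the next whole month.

40 months

Loan 1: monthly rate = 9.25%/12 = 0.0077083; payment = 31,900 × 0.0077083 / (1 − (1+0.0077083)^−240) = $292.16.
Loan 2: at 8.25% the monthly rate is 0.0068750, so the payment is 31,900 × 0.0068750 / (1 − 1.0068750^−240) = $271.81.
Monthly savings = $292.16 − $271.81 = $20.35.
Break-even = $800.00 / $20.35 = 39.31 → 40 months.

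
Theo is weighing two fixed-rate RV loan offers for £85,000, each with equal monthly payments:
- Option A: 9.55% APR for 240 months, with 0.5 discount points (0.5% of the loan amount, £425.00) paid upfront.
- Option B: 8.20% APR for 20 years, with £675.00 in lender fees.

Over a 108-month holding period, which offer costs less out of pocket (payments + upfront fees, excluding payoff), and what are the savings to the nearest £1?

Option B by £7,688

Option A: at 9.55% the monthly rate is 0.0079583, so the payment is 85,000 × 0.0079583 / (1 − 1.0079583^−240) = £795.09.
Option B: monthly rate = 8.2%/12 = 0.0068333; payment = 85,000 × 0.0068333 / (1 − (1+0.0068333)^−240) = £721.59.
Over 108 months: Option A costs 108 × £795.09 + £425.00 = £86,294.72; Option B costs 108 × £721.59 + £675.00 = £78,606.72.
Option B is cheaper by £86,294.72 − £78,606.72 = £7,688.00.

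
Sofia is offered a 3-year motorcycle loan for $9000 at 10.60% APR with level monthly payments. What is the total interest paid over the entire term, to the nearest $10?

$1,550

At 10.60% the monthly rate is 0.0088333, so the payment is 9,000 × 0.0088333 / (1 − 1.0088333^−36) = $292.95.
Total paid = 36 × $292.95 = $10,546.20; interest = $10,546.20 − $9,000 = $1,546.20.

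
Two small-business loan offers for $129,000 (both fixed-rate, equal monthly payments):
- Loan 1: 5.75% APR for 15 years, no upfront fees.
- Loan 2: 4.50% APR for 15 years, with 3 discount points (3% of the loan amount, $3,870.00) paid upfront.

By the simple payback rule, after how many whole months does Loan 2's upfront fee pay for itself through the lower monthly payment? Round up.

Loan 1: monthly rate = 5.75%/12 = 0.0047917; payment = 129,000 × 0.0047917 / (1 − (1+0.0047917)^−180) = $1,071.23.
Loan 2: at 4.50% the monthly rate is 0.0037500, so the payment is 129,000 × 0.0037500 / (1 − 1.0037500^−180) = $986.84.
Monthly savings = $1,071.23 − $986.84 = $84.39.
Break-even = $3,870.00 / $84.39 = 45.86 → 46 months.

46 months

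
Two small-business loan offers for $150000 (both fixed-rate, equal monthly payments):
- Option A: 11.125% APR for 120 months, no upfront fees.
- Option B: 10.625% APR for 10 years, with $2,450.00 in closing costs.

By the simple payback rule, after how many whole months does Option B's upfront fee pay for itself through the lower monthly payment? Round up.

58 months

Option A: monthly rate = 11.125%/12 = 0.0092708; payment = 150,000 × 0.0092708 / (1 − (1+0.0092708)^−120) = $2,076.88.
Option B: at 10.625% the monthly rate is 0.0088542, so the payment is 150,000 × 0.0088542 / (1 − 1.0088542^−120) = $2,034.54.
Monthly savings = $2,076.88 − $2,034.54 = $42.34.
Break-even = $2,450.00 / $42.34 = 57.86 → 58 months.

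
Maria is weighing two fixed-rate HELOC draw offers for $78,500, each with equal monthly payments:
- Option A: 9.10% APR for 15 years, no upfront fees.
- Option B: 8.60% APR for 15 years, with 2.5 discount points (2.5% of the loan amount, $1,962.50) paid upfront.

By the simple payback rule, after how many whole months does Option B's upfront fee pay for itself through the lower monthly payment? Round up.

Option A: monthly rate = 9.1%/12 = 0.0075833; payment = 78,500 × 0.0075833 / (1 − (1+0.0075833)^−180) = $800.88.
Option B: monthly rate = 8.6%/12 = 0.0071667; payment = 78,500 × 0.0071667 / (1 − (1+0.0071667)^−180) = $777.63.
Monthly savings = $800.88 − $777.63 = $23.25.
Break-even = $1,962.50 / $23.25 = 84.41 → 85 months.

85 months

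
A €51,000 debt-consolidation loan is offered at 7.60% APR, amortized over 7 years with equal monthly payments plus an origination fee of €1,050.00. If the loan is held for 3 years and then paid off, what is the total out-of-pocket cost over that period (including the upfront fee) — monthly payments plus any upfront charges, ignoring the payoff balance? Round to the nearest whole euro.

€29,302

At 7.60% the monthly rate is 0.0063333, so the payment is 51,000 × 0.0063333 / (1 − 1.0063333^−84) = €784.77.
Total outlay = 36 × €784.77 + €1,050.00 = €29,301.72.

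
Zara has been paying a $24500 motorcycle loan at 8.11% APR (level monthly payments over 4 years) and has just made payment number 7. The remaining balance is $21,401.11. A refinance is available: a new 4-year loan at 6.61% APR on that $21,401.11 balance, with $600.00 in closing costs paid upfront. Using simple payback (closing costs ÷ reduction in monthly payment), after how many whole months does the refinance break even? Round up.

Current payment = 24,500 × 8.11%/12 / (1 − (1+0.0067583)^−48) = $599.38.
Refinanced payment = 21,401.11 × 0.0055083 / (1 − (1+0.0055083)^−48) = $508.61.
Monthly savings = $599.38 − $508.61 = $90.77.
Break-even = $600.00 / $90.77 = 6.61 → 7 months.

7 months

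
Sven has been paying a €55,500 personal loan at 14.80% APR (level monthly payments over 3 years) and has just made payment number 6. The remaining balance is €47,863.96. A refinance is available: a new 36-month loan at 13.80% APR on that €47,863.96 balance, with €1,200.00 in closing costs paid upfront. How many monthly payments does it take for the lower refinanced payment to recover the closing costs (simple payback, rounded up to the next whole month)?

Current payment = 55,500 × 14.8%/12 / (1 − (1+0.0123333)^−36) = €1,918.49.
Refinanced payment = 47,863.96 × 0.0115000 / (1 − (1+0.0115000)^−36) = €1,631.23.
Monthly savings = €1,918.49 − €1,631.23 = €287.26.
Break-even = €1,200.00 / €287.26 = 4.18 → 5 months.

5 months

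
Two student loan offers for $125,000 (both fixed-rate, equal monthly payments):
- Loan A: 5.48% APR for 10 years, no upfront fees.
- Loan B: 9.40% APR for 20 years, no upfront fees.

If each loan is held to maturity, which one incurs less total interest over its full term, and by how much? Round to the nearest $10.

Loan A: at 5.48% the monthly rate is 0.0045667, so the payment is 125,000 × 0.0045667 / (1 − 1.0045667^−120) = $1,355.34.
Total interest on Loan A = 120 × $1,355.34 − $125,000 = $37,640.80.
Loan B: monthly rate = 9.4%/12 = 0.0078333; payment = 125,000 × 0.0078333 / (1 − (1+0.0078333)^−240) = $1,157.01.
Total interest on Loan B = 240 × $1,157.01 − $125,000 = $152,682.40.
Loan A is lower by $115,041.60.

Loan A by $115,040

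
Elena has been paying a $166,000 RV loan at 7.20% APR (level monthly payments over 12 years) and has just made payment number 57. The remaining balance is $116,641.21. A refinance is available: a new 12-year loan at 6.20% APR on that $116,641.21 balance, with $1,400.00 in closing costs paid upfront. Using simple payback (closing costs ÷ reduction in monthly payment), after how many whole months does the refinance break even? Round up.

Current payment = 166,000 × 7.2%/12 / (1 − (1+0.0060000)^−144) = $1,724.86.
Refinanced payment = 116,641.21 × 0.0051667 / (1 − (1+0.0051667)^−144) = $1,150.35.
Monthly savings = $1,724.86 − $1,150.35 = $574.51.
Break-even = $1,400.00 / $574.51 = 2.44 → 3 months.

3 months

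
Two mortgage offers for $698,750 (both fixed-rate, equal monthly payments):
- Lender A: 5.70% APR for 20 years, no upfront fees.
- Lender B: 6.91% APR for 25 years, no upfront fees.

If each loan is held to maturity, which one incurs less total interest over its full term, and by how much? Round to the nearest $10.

Lender A by $296,960

Lender A: at 5.70% the monthly rate is 0.0047500, so the payment is 698,750 × 0.0047500 / (1 − 1.0047500^−240) = $4,885.88.
Total interest on Lender A = 240 × $4,885.88 − $698,750 = $473,861.20.
Lender B: monthly rate = 6.91%/12 = 0.0057583; payment = 698,750 × 0.0057583 / (1 − (1+0.0057583)^−300) = $4,898.57.
Total interest on Lender B = 300 × $4,898.57 − $698,750 = $770,821.00.
Lender A is lower by $296,959.80.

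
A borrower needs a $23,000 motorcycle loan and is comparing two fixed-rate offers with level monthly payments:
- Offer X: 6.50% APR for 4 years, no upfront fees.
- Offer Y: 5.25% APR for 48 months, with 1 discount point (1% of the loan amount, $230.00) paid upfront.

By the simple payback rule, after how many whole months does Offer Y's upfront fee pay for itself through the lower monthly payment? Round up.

18 months

Offer X: monthly rate = 6.5%/12 = 0.0054167; payment = 23,000 × 0.0054167 / (1 − (1+0.0054167)^−48) = $545.44.
Offer Y: at 5.25% the monthly rate is 0.0043750, so the payment is 23,000 × 0.0043750 / (1 − 1.0043750^−48) = $532.28.
Monthly savings = $545.44 − $532.28 = $13.16.
Break-even = $230.00 / $13.16 = 17.48 → 18 months.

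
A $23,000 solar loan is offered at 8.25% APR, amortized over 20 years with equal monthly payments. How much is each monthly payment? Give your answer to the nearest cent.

At 8.25% the monthly rate is 0.0068750, so the payment is 23,000 × 0.0068750 / (1 − 1.0068750^−240) = $195.98.

$195.98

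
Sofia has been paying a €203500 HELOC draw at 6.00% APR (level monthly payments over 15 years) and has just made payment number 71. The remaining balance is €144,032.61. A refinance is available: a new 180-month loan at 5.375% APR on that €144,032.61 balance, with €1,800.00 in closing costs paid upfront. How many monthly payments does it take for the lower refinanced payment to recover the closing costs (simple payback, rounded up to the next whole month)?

4 months

Current payment = 203,500 × 6%/12 / (1 − (1+0.0050000)^−180) = €1,717.25.
Refinanced payment = 144,032.61 × 0.0044792 / (1 − (1+0.0044792)^−180) = €1,167.33.
Monthly savings = €1,717.25 − €1,167.33 = €549.92.
Break-even = €1,800.00 / €549.92 = 3.27 → 4 months.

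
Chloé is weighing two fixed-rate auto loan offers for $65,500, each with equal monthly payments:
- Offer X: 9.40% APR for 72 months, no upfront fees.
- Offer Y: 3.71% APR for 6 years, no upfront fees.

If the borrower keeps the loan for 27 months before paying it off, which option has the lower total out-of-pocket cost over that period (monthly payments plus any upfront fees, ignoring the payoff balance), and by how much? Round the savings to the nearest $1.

Offer X: monthly rate = 9.4%/12 = 0.0078333; payment = 65,500 × 0.0078333 / (1 − (1+0.0078333)^−72) = $1,193.72.
Offer Y: monthly rate = 3.71%/12 = 0.0030917; payment = 65,500 × 0.0030917 / (1 − (1+0.0030917)^−72) = $1,016.13.
Over 27 months: Offer X costs 27 × $1,193.72 = $32,230.44; Offer Y costs 27 × $1,016.13 = $27,435.51.
Offer Y is cheaper by $32,230.44 − $27,435.51 = $4,794.93.

Offer Y by $4,795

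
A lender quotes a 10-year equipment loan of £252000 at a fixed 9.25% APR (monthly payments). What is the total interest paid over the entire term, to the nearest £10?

£135,170

Monthly rate = 9.25%/12 = 0.0077083; payment = 252,000 × 0.0077083 / (1 − (1+0.0077083)^−120) = £3,226.42.
Total paid = 120 × £3,226.42 = £387,170.40; interest = £387,170.40 − £252,000 = £135,170.40.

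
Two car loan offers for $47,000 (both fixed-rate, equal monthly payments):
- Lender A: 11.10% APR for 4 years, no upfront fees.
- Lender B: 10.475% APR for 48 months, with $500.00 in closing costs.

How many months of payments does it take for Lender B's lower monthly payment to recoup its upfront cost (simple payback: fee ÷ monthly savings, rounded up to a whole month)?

Lender A: monthly rate = 11.1%/12 = 0.0092500; payment = 47,000 × 0.0092500 / (1 − (1+0.0092500)^−48) = $1,217.02.
Lender B: at 10.475% the monthly rate is 0.0087292, so the payment is 47,000 × 0.0087292 / (1 − 1.0087292^−48) = $1,202.79.
Monthly savings = $1,217.02 − $1,202.79 = $14.23.
Break-even = $500.00 / $14.23 = 35.14 → 36 months.

36 months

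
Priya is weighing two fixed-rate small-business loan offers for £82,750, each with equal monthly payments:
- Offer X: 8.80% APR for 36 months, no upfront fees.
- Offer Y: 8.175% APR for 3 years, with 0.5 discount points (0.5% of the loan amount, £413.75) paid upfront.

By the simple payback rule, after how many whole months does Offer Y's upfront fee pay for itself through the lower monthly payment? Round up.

18 months

Offer X: monthly rate = 8.8%/12 = 0.0073333; payment = 82,750 × 0.0073333 / (1 − (1+0.0073333)^−36) = £2,623.73.
Offer Y: at 8.175% the monthly rate is 0.0068125, so the payment is 82,750 × 0.0068125 / (1 − 1.0068125^−36) = £2,599.77.
Monthly savings = £2,623.73 − £2,599.77 = £23.96.
Break-even = £413.75 / £23.96 = 17.27 → 18 months.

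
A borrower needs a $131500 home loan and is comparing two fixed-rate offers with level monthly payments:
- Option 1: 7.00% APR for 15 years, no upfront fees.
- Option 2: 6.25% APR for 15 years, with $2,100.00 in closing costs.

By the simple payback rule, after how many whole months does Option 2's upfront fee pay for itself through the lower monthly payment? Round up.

Option 1: at 7.00% the monthly rate is 0.0058333, so the payment is 131,500 × 0.0058333 / (1 − 1.0058333^−180) = $1,181.96.
Option 2: monthly rate = 6.25%/12 = 0.0052083; payment = 131,500 × 0.0052083 / (1 − (1+0.0052083)^−180) = $1,127.51.
Monthly savings = $1,181.96 − $1,127.51 = $54.45.
Break-even = $2,100.00 / $54.45 = 38.57 → 39 months.

39 months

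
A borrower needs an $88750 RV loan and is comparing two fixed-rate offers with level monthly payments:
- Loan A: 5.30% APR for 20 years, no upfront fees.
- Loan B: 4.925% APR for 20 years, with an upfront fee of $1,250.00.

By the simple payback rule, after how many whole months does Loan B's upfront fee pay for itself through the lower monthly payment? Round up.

68 months

Loan A: monthly rate = 5.3%/12 = 0.0044167; payment = 88,750 × 0.0044167 / (1 − (1+0.0044167)^−240) = $600.52.
Loan B: monthly rate = 4.925%/12 = 0.0041042; payment = 88,750 × 0.0041042 / (1 − (1+0.0041042)^−240) = $582.04.
Monthly savings = $600.52 − $582.04 = $18.48.
Break-even = $1,250.00 / $18.48 = 67.64 → 68 months.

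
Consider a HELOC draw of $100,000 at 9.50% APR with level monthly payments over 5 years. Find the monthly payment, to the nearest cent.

$2,100.19

Monthly rate = 9.5%/12 = 0.0079167; payment = 100,000 × 0.0079167 / (1 − (1+0.0079167)^−60) = $2,100.19.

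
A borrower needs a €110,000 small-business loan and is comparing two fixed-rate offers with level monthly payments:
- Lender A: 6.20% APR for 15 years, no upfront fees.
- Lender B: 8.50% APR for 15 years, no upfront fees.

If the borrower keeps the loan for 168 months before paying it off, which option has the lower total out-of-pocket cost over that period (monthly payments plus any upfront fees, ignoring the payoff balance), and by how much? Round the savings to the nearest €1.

Lender A: monthly rate = 6.2%/12 = 0.0051667; payment = 110,000 × 0.0051667 / (1 − (1+0.0051667)^−180) = €940.17.
Lender B: monthly rate = 8.5%/12 = 0.0070833; payment = 110,000 × 0.0070833 / (1 − (1+0.0070833)^−180) = €1,083.21.
Over 168 months: Lender A costs 168 × €940.17 = €157,948.56; Lender B costs 168 × €1,083.21 = €181,979.28.
Lender A is cheaper by €181,979.28 − €157,948.56 = €24,030.72.

Lender A by €24,031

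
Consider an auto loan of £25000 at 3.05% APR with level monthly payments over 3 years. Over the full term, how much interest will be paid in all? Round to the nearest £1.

£1,193

Monthly rate = 3.05%/12 = 0.0025417; payment = 25,000 × 0.0025417 / (1 − (1+0.0025417)^−36) = £727.58.
Total paid = 36 × £727.58 = £26,192.88; interest = £26,192.88 − £25,000 = £1,192.88.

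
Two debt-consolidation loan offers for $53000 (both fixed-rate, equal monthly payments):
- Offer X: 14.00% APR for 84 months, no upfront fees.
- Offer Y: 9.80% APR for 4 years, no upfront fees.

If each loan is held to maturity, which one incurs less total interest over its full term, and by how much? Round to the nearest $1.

Offer X: at 14.00% the monthly rate is 0.0116667, so the payment is 53,000 × 0.0116667 / (1 − 1.0116667^−84) = $993.22.
Total interest on Offer X = 84 × $993.22 − $53,000 = $30,430.48.
Offer Y: monthly rate = 9.8%/12 = 0.0081667; payment = 53,000 × 0.0081667 / (1 − (1+0.0081667)^−48) = $1,339.13.
Total interest on Offer Y = 48 × $1,339.13 − $53,000 = $11,278.24.
Offer Y is lower by $19,152.24.

Offer Y by $19,152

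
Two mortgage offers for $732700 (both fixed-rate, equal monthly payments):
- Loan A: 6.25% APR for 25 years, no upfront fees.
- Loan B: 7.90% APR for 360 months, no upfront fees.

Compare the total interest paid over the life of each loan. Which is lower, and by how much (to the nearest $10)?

Loan A by $467,090

Loan A: at 6.25% the monthly rate is 0.0052083, so the payment is 732,700 × 0.0052083 / (1 − 1.0052083^−300) = $4,833.40.
Total interest on Loan A = 300 × $4,833.40 − $732,700 = $717,320.00.
Loan B: monthly rate = 7.9%/12 = 0.0065833; payment = 732,700 × 0.0065833 / (1 − (1+0.0065833)^−360) = $5,325.30.
Total interest on Loan B = 360 × $5,325.30 − $732,700 = $1,184,408.00.
Loan A is lower by $467,088.00.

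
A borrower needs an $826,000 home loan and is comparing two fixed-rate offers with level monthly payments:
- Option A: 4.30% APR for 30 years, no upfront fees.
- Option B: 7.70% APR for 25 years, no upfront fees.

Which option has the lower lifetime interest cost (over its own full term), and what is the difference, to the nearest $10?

Option A by $392,030

Option A: monthly rate = 4.3%/12 = 0.0035833; payment = 826,000 × 0.0035833 / (1 − (1+0.0035833)^−360) = $4,087.64.
Total interest on Option A = 360 × $4,087.64 − $826,000 = $645,550.40.
Option B: at 7.70% the monthly rate is 0.0064167, so the payment is 826,000 × 0.0064167 / (1 − 1.0064167^−300) = $6,211.93.
Total interest on Option B = 300 × $6,211.93 − $826,000 = $1,037,579.00.
Option A is lower by $392,028.60.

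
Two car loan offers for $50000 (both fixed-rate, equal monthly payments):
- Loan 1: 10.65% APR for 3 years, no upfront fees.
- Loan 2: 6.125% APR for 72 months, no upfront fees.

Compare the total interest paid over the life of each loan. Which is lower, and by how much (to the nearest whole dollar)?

Loan 1: monthly rate = 10.65%/12 = 0.0088750; payment = 50,000 × 0.0088750 / (1 − (1+0.0088750)^−36) = $1,628.66.
Total interest on Loan 1 = 36 × $1,628.66 − $50,000 = $8,631.76.
Loan 2: at 6.125% the monthly rate is 0.0051042, so the payment is 50,000 × 0.0051042 / (1 − 1.0051042^−72) = $831.60.
Total interest on Loan 2 = 72 × $831.60 − $50,000 = $9,875.20.
Loan 1 is lower by $1,243.44.

Loan 1 by $1,243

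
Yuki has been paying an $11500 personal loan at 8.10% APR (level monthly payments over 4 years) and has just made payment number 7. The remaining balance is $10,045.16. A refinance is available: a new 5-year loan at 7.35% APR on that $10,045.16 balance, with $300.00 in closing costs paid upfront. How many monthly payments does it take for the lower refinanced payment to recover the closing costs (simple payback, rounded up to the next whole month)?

Current payment = 11,500 × 8.1%/12 / (1 − (1+0.0067500)^−48) = $281.29.
Refinanced payment = 10,045.16 × 0.0061250 / (1 − (1+0.0061250)^−60) = $200.57.
Monthly savings = $281.29 − $200.57 = $80.72.
Break-even = $300.00 / $80.72 = 3.72 → 4 months.

4 months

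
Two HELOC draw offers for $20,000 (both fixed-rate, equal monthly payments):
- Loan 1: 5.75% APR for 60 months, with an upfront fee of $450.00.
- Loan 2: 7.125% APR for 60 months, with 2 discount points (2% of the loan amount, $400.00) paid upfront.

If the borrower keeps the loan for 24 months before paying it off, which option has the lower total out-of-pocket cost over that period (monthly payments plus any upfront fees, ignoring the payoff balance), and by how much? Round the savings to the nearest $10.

Loan 1 by $260

Loan 1: monthly rate = 5.75%/12 = 0.0047917; payment = 20,000 × 0.0047917 / (1 − (1+0.0047917)^−60) = $384.34.
Loan 2: at 7.125% the monthly rate is 0.0059375, so the payment is 20,000 × 0.0059375 / (1 − 1.0059375^−60) = $397.20.
Over 24 months: Loan 1 costs 24 × $384.34 + $450.00 = $9,674.16; Loan 2 costs 24 × $397.20 + $400.00 = $9,932.80.
Loan 1 is cheaper by $9,932.80 − $9,674.16 = $258.64.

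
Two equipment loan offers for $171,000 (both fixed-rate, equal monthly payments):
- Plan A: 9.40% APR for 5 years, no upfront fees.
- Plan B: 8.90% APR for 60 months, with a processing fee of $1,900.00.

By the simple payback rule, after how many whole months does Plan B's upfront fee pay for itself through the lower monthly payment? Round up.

Plan A: monthly rate = 9.4%/12 = 0.0078333; payment = 171,000 × 0.0078333 / (1 − (1+0.0078333)^−60) = $3,582.97.
Plan B: at 8.90% the monthly rate is 0.0074167, so the payment is 171,000 × 0.0074167 / (1 − 1.0074167^−60) = $3,541.39.
Monthly savings = $3,582.97 − $3,541.39 = $41.58.
Break-even = $1,900.00 / $41.58 = 45.70 → 46 months.

46 months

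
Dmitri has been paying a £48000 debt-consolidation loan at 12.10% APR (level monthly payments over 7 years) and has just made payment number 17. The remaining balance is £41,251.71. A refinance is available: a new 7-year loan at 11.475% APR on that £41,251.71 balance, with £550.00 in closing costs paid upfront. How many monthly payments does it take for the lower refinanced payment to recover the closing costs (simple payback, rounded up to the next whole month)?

Current payment = 48,000 × 12.1%/12 / (1 − (1+0.0100833)^−84) = £849.90.
Refinanced payment = 41,251.71 × 0.0095625 / (1 − (1+0.0095625)^−84) = £716.67.
Monthly savings = £849.90 − £716.67 = £133.23.
Break-even = £550.00 / £133.23 = 4.13 → 5 months.

5 months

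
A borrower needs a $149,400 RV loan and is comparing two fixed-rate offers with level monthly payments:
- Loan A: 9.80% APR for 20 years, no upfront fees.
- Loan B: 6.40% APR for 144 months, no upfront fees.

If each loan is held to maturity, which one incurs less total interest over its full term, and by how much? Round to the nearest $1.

Loan B by $126,860

Loan A: at 9.80% the monthly rate is 0.0081667, so the payment is 149,400 × 0.0081667 / (1 − 1.0081667^−240) = $1,422.00.
Total interest on Loan A = 240 × $1,422.00 − $149,400 = $191,880.00.
Loan B: at 6.40% the monthly rate is 0.0053333, so the payment is 149,400 × 0.0053333 / (1 − 1.0053333^−144) = $1,489.03.
Total interest on Loan B = 144 × $1,489.03 − $149,400 = $65,020.32.
Loan B is lower by $126,859.68.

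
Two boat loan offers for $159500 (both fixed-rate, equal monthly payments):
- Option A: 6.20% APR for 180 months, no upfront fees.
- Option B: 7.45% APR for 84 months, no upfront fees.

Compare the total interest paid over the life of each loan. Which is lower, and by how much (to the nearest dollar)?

Option A: monthly rate = 6.2%/12 = 0.0051667; payment = 159,500 × 0.0051667 / (1 − (1+0.0051667)^−180) = $1,363.25.
Total interest on Option A = 180 × $1,363.25 − $159,500 = $85,885.00.
Option B: at 7.45% the monthly rate is 0.0062083, so the payment is 159,500 × 0.0062083 / (1 − 1.0062083^−84) = $2,442.52.
Total interest on Option B = 84 × $2,442.52 − $159,500 = $45,671.68.
Option B is lower by $40,213.32.

Option B by $40,213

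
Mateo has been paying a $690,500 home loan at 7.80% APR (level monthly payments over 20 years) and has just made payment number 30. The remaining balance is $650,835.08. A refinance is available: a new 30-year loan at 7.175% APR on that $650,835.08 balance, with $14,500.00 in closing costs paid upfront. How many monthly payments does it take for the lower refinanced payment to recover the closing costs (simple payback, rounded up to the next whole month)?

12 months

Current payment = 690,500 × 7.8%/12 / (1 − (1+0.0065000)^−240) = $5,689.97.
Refinanced payment = 650,835.08 × 0.0059792 / (1 − (1+0.0059792)^−360) = $4,406.78.
Monthly savings = $5,689.97 − $4,406.78 = $1,283.19.
Break-even = $14,500.00 / $1,283.19 = 11.30 → 12 months.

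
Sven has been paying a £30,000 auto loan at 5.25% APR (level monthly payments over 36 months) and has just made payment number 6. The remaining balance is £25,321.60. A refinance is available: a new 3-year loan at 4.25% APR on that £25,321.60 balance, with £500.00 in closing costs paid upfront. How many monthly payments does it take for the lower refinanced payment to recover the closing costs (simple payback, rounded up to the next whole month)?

4 months

Current payment = 30,000 × 5.25%/12 / (1 − (1+0.0043750)^−36) = £902.50.
Refinanced payment = 25,321.60 × 0.0035417 / (1 − (1+0.0035417)^−36) = £750.41.
Monthly savings = £902.50 − £750.41 = £152.09.
Break-even = £500.00 / £152.09 = 3.29 → 4 months.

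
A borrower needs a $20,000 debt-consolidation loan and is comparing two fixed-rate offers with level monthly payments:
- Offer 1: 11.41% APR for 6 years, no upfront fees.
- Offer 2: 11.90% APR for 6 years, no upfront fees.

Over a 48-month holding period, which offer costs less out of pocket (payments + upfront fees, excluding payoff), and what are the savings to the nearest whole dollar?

Offer 1: monthly rate = 11.41%/12 = 0.0095083; payment = 20,000 × 0.0095083 / (1 − (1+0.0095083)^−72) = $384.89.
Offer 2: at 11.90% the monthly rate is 0.0099167, so the payment is 20,000 × 0.0099167 / (1 − 1.0099167^−72) = $389.96.
Over 48 months: Offer 1 costs 48 × $384.89 = $18,474.72; Offer 2 costs 48 × $389.96 = $18,718.08.
Offer 1 is cheaper by $18,718.08 − $18,474.72 = $243.36.

Offer 1 by $243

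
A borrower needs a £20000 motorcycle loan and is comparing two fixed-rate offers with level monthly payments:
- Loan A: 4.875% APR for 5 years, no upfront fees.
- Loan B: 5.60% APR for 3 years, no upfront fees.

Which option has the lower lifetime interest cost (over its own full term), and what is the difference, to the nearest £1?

Loan B by £803

Loan A: at 4.875% the monthly rate is 0.0040625, so the payment is 20,000 × 0.0040625 / (1 − 1.0040625^−60) = £376.28.
Total interest on Loan A = 60 × £376.28 − £20,000 = £2,576.80.
Loan B: at 5.60% the monthly rate is 0.0046667, so the payment is 20,000 × 0.0046667 / (1 − 1.0046667^−36) = £604.82.
Total interest on Loan B = 36 × £604.82 − £20,000 = £1,773.52.
Loan B is lower by £803.28.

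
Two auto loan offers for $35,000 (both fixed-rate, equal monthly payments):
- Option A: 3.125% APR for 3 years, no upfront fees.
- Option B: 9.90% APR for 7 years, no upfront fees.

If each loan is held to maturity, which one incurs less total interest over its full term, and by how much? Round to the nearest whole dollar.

Option A by $11,944

Option A: at 3.125% the monthly rate is 0.0026042, so the payment is 35,000 × 0.0026042 / (1 − 1.0026042^−36) = $1,019.77.
Total interest on Option A = 36 × $1,019.77 − $35,000 = $1,711.72.
Option B: monthly rate = 9.9%/12 = 0.0082500; payment = 35,000 × 0.0082500 / (1 − (1+0.0082500)^−84) = $579.23.
Total interest on Option B = 84 × $579.23 − $35,000 = $13,655.32.
Option A is lower by $11,943.60.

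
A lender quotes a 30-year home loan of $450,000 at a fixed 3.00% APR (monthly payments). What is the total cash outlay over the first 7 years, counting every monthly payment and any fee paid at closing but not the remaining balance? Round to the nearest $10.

$159,370

At 3.00% the monthly rate is 0.0025000, so the payment is 450,000 × 0.0025000 / (1 − 1.0025000^−360) = $1,897.22.
Total outlay = 84 × $1,897.22 = $159,366.48.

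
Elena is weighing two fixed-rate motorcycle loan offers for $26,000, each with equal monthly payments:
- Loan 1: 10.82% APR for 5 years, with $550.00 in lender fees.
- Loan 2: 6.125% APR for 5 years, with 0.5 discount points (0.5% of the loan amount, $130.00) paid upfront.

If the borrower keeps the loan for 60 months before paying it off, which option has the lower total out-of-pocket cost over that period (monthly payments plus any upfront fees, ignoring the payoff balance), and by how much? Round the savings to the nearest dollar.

Loan 2 by $3,948

Loan 1: monthly rate = 10.82%/12 = 0.0090167; payment = 26,000 × 0.0090167 / (1 − (1+0.0090167)^−60) = $562.97.
Loan 2: at 6.125% the monthly rate is 0.0051042, so the payment is 26,000 × 0.0051042 / (1 − 1.0051042^−60) = $504.17.
Over 60 months: Loan 1 costs 60 × $562.97 + $550.00 = $34,328.20; Loan 2 costs 60 × $504.17 + $130.00 = $30,380.20.
Loan 2 is cheaper by $34,328.20 − $30,380.20 = $3,948.00.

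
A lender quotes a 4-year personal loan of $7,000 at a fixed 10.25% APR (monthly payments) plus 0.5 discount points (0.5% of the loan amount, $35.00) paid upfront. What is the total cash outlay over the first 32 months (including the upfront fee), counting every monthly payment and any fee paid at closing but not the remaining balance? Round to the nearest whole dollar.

Monthly rate = 10.25%/12 = 0.0085417; payment = 7,000 × 0.0085417 / (1 − (1+0.0085417)^−48) = $178.38.
Total outlay = 32 × $178.38 + $35.00 = $5,743.16.

$5,743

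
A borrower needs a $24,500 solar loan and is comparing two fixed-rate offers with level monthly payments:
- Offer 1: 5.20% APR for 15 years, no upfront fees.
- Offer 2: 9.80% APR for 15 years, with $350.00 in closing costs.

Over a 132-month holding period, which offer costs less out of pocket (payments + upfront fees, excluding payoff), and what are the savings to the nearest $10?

Offer 1 by $8,800

Offer 1: monthly rate = 5.2%/12 = 0.0043333; payment = 24,500 × 0.0043333 / (1 − (1+0.0043333)^−180) = $196.31.
Offer 2: monthly rate = 9.8%/12 = 0.0081667; payment = 24,500 × 0.0081667 / (1 − (1+0.0081667)^−180) = $260.29.
Over 132 months: Offer 1 costs 132 × $196.31 = $25,912.92; Offer 2 costs 132 × $260.29 + $350.00 = $34,708.28.
Offer 1 is cheaper by $34,708.28 − $25,912.92 = $8,795.36.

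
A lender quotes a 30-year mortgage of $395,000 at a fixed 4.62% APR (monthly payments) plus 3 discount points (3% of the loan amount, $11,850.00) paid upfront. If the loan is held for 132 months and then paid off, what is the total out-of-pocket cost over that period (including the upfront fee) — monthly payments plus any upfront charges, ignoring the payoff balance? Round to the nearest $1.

Monthly rate = 4.62%/12 = 0.0038500; payment = 395,000 × 0.0038500 / (1 − (1+0.0038500)^−360) = $2,029.67.
Total outlay = 132 × $2,029.67 + $11,850.00 = $279,766.44.

$279,766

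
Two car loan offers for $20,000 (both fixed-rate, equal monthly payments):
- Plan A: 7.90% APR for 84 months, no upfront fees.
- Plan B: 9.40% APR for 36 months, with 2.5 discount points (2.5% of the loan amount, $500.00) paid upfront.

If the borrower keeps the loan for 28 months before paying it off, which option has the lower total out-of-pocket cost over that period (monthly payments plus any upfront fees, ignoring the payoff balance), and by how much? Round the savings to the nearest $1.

Plan A: monthly rate = 7.9%/12 = 0.0065833; payment = 20,000 × 0.0065833 / (1 − (1+0.0065833)^−84) = $310.73.
Plan B: at 9.40% the monthly rate is 0.0078333, so the payment is 20,000 × 0.0078333 / (1 − 1.0078333^−36) = $639.72.
Over 28 months: Plan A costs 28 × $310.73 = $8,700.44; Plan B costs 28 × $639.72 + $500.00 = $18,412.16.
Plan A is cheaper by $18,412.16 − $8,700.44 = $9,711.72.

Plan A by $9,712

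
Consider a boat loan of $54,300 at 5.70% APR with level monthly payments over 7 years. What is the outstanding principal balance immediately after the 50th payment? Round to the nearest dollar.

$24,607

With monthly rate i = 5.7%/12 = 0.0047500, the balance after k of n payments is P · [(1+i)^n − (1+i)^k] / [(1+i)^n − 1].
(1+0.0047500)^84 = 1.48892646 and (1+0.0047500)^50 = 1.26736218, so the balance is 54,300 × (1.48892646 − 1.26736218) / (1.48892646 − 1) = $24,606.85.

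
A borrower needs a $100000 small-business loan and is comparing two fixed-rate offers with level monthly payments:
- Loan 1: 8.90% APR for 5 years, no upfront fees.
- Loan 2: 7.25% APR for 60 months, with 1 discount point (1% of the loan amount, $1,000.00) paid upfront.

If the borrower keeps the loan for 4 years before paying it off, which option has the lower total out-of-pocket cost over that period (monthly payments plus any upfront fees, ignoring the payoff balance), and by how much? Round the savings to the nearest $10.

Loan 2 by $2,790

Loan 1: at 8.90% the monthly rate is 0.0074167, so the payment is 100,000 × 0.0074167 / (1 − 1.0074167^−60) = $2,070.99.
Loan 2: monthly rate = 7.25%/12 = 0.0060417; payment = 100,000 × 0.0060417 / (1 − (1+0.0060417)^−60) = $1,991.94.
Over 48 months: Loan 1 costs 48 × $2,070.99 = $99,407.52; Loan 2 costs 48 × $1,991.94 + $1,000.00 = $96,613.12.
Loan 2 is cheaper by $99,407.52 − $96,613.12 = $2,794.40.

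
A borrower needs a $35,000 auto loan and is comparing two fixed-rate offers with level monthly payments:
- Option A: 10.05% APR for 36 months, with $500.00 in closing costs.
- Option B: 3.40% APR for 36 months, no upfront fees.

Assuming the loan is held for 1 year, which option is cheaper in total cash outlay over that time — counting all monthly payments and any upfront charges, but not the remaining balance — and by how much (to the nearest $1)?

Option A: at 10.05% the monthly rate is 0.0083750, so the payment is 35,000 × 0.0083750 / (1 − 1.0083750^−36) = $1,130.17.
Option B: monthly rate = 3.4%/12 = 0.0028333; payment = 35,000 × 0.0028333 / (1 − (1+0.0028333)^−36) = $1,024.02.
Over 12 months: Option A costs 12 × $1,130.17 + $500.00 = $14,062.04; Option B costs 12 × $1,024.02 = $12,288.24.
Option B is cheaper by $14,062.04 − $12,288.24 = $1,773.80.

Option B by $1,774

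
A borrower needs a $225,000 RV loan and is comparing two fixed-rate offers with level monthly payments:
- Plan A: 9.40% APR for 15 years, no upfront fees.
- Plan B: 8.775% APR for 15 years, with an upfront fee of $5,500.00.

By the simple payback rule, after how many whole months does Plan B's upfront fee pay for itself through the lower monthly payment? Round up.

Plan A: at 9.40% the monthly rate is 0.0078333, so the payment is 225,000 × 0.0078333 / (1 − 1.0078333^−180) = $2,335.95.
Plan B: at 8.775% the monthly rate is 0.0073125, so the payment is 225,000 × 0.0073125 / (1 − 1.0073125^−180) = $2,252.08.
Monthly savings = $2,335.95 − $2,252.08 = $83.87.
Break-even = $5,500.00 / $83.87 = 65.58 → 66 months.

66 months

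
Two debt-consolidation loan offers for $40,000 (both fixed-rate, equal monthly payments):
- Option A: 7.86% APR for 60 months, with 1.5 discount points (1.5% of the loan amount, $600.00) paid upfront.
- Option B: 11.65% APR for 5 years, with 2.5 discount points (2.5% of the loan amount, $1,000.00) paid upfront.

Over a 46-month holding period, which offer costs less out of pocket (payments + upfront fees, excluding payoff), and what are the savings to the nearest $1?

Option A by $3,820

Option A: at 7.86% the monthly rate is 0.0065500, so the payment is 40,000 × 0.0065500 / (1 − 1.0065500^−60) = $808.38.
Option B: at 11.65% the monthly rate is 0.0097083, so the payment is 40,000 × 0.0097083 / (1 − 1.0097083^−60) = $882.72.
Over 46 months: Option A costs 46 × $808.38 + $600.00 = $37,785.48; Option B costs 46 × $882.72 + $1,000.00 = $41,605.12.
Option A is cheaper by $41,605.12 − $37,785.48 = $3,819.64.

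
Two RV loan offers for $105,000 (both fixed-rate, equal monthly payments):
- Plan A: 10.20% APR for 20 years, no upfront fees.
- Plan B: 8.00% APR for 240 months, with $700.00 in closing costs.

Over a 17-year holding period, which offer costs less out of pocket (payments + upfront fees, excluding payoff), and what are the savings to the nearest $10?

Plan B by $29,690

Plan A: monthly rate = 10.2%/12 = 0.0085000; payment = 105,000 × 0.0085000 / (1 − (1+0.0085000)^−240) = $1,027.23.
Plan B: monthly rate = 8%/12 = 0.0066667; payment = 105,000 × 0.0066667 / (1 − (1+0.0066667)^−240) = $878.26.
Over 204 months: Plan A costs 204 × $1,027.23 = $209,554.92; Plan B costs 204 × $878.26 + $700.00 = $179,865.04.
Plan B is cheaper by $209,554.92 − $179,865.04 = $29,689.88.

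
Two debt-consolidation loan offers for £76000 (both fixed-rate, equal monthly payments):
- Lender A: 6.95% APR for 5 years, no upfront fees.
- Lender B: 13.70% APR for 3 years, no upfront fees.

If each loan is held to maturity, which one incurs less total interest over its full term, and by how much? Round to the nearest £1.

Lender A by £2,926

Lender A: at 6.95% the monthly rate is 0.0057917, so the payment is 76,000 × 0.0057917 / (1 − 1.0057917^−60) = £1,503.10.
Total interest on Lender A = 60 × £1,503.10 − £76,000 = £14,186.00.
Lender B: at 13.70% the monthly rate is 0.0114167, so the payment is 76,000 × 0.0114167 / (1 − 1.0114167^−36) = £2,586.44.
Total interest on Lender B = 36 × £2,586.44 − £76,000 = £17,111.84.
Lender A is lower by £2,925.84.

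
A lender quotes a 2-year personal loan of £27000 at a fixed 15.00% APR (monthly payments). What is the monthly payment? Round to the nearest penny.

At 15.00% the monthly rate is 0.0125000, so the payment is 27,000 × 0.0125000 / (1 − 1.0125000^−24) = £1,309.14.

£1,309.14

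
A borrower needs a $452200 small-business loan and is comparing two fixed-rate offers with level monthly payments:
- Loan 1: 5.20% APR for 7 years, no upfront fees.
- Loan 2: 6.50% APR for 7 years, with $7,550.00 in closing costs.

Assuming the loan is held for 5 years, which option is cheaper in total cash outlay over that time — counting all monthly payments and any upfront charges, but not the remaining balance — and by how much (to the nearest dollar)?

Loan 1: monthly rate = 5.2%/12 = 0.0043333; payment = 452,200 × 0.0043333 / (1 − (1+0.0043333)^−84) = $6,433.94.
Loan 2: at 6.50% the monthly rate is 0.0054167, so the payment is 452,200 × 0.0054167 / (1 − 1.0054167^−84) = $6,714.92.
Over 60 months: Loan 1 costs 60 × $6,433.94 = $386,036.40; Loan 2 costs 60 × $6,714.92 + $7,550.00 = $410,445.20.
Loan 1 is cheaper by $410,445.20 − $386,036.40 = $24,408.80.

Loan 1 by $24,409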